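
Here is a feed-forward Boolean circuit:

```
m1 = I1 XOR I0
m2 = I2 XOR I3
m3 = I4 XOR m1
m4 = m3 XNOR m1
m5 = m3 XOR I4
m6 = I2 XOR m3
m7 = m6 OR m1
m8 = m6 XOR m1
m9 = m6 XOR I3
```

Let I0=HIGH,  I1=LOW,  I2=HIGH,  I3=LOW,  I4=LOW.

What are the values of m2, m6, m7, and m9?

m1 = I1 XOR I0 = LOW XOR HIGH = HIGH
m2 = I2 XOR I3 = HIGH XOR LOW = HIGH
m3 = I4 XOR m1 = LOW XOR HIGH = HIGH
m6 = I2 XOR m3 = HIGH XOR HIGH = LOW
m7 = m6 OR m1 = LOW OR HIGH = HIGH
m9 = m6 XOR I3 = LOW XOR LOW = LOW

m2 = HIGH  m6 = LOW  m7 = HIGH  m9 = LOW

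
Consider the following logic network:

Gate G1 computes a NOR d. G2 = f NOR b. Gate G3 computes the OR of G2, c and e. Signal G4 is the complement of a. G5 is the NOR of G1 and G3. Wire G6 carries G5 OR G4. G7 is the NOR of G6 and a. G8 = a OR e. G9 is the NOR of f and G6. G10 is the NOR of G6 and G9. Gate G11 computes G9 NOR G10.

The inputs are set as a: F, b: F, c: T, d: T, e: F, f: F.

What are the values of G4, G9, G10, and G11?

G1 = a NOR d = F NOR T = F
G2 = f NOR b = F NOR F = T
G3 = G2 OR c OR e = T OR T OR F = T
G4 = NOT a = NOT F = T
G5 = G1 NOR G3 = F NOR T = F
G6 = G5 OR G4 = F OR T = T
G9 = f NOR G6 = F NOR T = F
G10 = G6 NOR G9 = T NOR F = F
G11 = G9 NOR G10 = F NOR F = T

G4 = T; G9 = F; G10 = F; G11 = T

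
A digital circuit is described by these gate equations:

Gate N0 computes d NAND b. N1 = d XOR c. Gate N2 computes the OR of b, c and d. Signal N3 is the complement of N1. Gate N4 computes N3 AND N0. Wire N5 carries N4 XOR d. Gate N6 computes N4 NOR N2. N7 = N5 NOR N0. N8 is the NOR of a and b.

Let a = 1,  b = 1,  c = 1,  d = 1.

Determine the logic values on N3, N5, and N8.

N0 = d NAND b = 1 NAND 1 = 0
N1 = d XOR c = 1 XOR 1 = 0
N3 = NOT N1 = NOT 0 = 1
N4 = N3 AND N0 = 1 AND 0 = 0
N5 = N4 XOR d = 0 XOR 1 = 1
N8 = a NOR b = 1 NOR 1 = 0

N3 = 1  N5 = 1  N8 = 0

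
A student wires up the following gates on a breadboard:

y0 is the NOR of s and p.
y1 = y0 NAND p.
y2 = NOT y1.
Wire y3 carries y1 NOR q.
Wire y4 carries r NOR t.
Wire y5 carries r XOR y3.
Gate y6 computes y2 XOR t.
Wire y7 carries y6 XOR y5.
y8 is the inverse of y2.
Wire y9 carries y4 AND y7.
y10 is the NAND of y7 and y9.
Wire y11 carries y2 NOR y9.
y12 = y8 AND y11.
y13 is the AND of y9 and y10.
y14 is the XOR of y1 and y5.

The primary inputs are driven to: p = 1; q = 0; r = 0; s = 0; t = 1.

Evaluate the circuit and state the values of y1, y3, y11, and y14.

y0 = s NOR p = 0 NOR 1 = 0
y1 = y0 NAND p = 0 NAND 1 = 1
y2 = NOT y1 = NOT 1 = 0
y3 = y1 NOR q = 1 NOR 0 = 0
y4 = r NOR t = 0 NOR 1 = 0
y5 = r XOR y3 = 0 XOR 0 = 0
y6 = y2 XOR t = 0 XOR 1 = 1
y7 = y6 XOR y5 = 1 XOR 0 = 1
y9 = y4 AND y7 = 0 AND 1 = 0
y11 = y2 NOR y9 = 0 NOR 0 = 1
y14 = y1 XOR y5 = 1 XOR 0 = 1

y1 = 1, y3 = 0, y11 = 1, y14 = 1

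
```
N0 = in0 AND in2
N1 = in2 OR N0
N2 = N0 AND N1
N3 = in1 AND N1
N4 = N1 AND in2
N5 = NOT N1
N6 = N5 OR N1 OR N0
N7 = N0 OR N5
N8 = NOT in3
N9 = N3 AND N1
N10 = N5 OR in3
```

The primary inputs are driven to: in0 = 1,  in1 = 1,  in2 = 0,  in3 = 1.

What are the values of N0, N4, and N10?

N0 = 0; N4 = 0; N10 = 1

N0 = in0 AND in2 = 1 AND 0 = 0
N1 = in2 OR N0 = 0 OR 0 = 0
N4 = N1 AND in2 = 0 AND 0 = 0
N5 = NOT N1 = NOT 0 = 1
N10 = N5 OR in3 = 1 OR 1 = 1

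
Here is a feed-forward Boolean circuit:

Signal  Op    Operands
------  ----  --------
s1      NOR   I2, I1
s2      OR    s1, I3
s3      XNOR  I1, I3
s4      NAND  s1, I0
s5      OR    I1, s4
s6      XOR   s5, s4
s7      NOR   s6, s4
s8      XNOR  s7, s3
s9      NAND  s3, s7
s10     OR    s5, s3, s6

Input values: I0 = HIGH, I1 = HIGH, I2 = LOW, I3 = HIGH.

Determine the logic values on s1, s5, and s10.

s1 = LOW  s5 = HIGH  s10 = HIGH

s1 = I2 NOR I1 = LOW NOR HIGH = LOW
s3 = I1 XNOR I3 = HIGH XNOR HIGH = HIGH
s4 = s1 NAND I0 = LOW NAND HIGH = HIGH
s5 = I1 OR s4 = HIGH OR HIGH = HIGH
s6 = s5 XOR s4 = HIGH XOR HIGH = LOW
s10 = s5 OR s3 OR s6 = HIGH OR HIGH OR LOW = HIGH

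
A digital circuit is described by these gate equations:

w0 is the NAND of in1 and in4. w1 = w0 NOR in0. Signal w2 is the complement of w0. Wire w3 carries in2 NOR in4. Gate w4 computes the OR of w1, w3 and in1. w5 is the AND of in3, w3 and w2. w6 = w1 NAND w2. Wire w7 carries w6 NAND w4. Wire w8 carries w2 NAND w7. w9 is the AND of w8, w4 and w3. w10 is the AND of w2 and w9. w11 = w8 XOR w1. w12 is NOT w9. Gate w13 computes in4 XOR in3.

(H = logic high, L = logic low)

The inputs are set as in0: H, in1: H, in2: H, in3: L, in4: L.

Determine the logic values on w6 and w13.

w0 = in1 NAND in4 = H NAND L = H
w1 = w0 NOR in0 = H NOR H = L
w2 = NOT w0 = NOT H = L
w6 = w1 NAND w2 = L NAND L = H
w13 = in4 XOR in3 = L XOR L = L

w6 = H; w13 = L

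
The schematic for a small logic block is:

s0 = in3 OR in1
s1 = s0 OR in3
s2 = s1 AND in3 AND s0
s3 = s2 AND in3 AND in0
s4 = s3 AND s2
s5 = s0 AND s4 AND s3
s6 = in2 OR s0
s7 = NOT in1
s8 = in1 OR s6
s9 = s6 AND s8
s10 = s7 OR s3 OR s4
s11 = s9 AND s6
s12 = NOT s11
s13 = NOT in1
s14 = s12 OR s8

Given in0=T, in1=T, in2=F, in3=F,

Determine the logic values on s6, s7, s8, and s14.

s0 = in3 OR in1 = F OR T = T
s6 = in2 OR s0 = F OR T = T
s7 = NOT in1 = NOT T = F
s8 = in1 OR s6 = T OR T = T
s9 = s6 AND s8 = T AND T = T
s11 = s9 AND s6 = T AND T = T
s12 = NOT s11 = NOT T = F
s14 = s12 OR s8 = F OR T = T

s6 = T, s7 = F, s8 = T, s14 = T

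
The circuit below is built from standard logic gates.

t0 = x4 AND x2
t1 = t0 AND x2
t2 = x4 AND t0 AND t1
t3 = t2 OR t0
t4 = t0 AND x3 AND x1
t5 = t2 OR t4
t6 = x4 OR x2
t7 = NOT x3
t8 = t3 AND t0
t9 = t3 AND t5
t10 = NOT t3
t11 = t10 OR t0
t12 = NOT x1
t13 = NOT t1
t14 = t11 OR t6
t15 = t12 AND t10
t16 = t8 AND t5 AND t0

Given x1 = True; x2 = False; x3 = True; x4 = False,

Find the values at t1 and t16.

t1 = False, t16 = False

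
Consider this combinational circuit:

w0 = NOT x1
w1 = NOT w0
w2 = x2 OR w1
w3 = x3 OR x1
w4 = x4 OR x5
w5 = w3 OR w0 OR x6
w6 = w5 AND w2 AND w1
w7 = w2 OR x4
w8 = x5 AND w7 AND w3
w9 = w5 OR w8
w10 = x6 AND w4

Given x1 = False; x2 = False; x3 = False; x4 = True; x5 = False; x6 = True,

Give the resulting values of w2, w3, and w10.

w0 = NOT x1 = NOT False = True
w1 = NOT w0 = NOT True = False
w2 = x2 OR w1 = False OR False = False
w3 = x3 OR x1 = False OR False = False
w4 = x4 OR x5 = True OR False = True
w10 = x6 AND w4 = True AND True = True

w2 = False, w3 = False, w10 = True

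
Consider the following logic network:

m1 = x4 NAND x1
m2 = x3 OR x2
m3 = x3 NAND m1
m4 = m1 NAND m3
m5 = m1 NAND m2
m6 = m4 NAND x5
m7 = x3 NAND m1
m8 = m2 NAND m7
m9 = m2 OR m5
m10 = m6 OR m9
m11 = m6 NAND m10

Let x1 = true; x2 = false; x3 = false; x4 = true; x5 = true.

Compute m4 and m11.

m1 = x4 NAND x1 = true NAND true = false
m2 = x3 OR x2 = false OR false = false
m3 = x3 NAND m1 = false NAND false = true
m4 = m1 NAND m3 = false NAND true = true
m5 = m1 NAND m2 = false NAND false = true
m6 = m4 NAND x5 = true NAND true = false
m9 = m2 OR m5 = false OR true = true
m10 = m6 OR m9 = false OR true = true
m11 = m6 NAND m10 = false NAND true = true

m4 = true; m11 = true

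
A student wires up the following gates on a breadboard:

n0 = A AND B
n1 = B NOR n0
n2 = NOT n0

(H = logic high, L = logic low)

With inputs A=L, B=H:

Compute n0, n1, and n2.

n0 = A AND B = L AND H = L
n1 = B NOR n0 = H NOR L = L
n2 = NOT n0 = NOT L = H

n0 = L, n1 = L, n2 = H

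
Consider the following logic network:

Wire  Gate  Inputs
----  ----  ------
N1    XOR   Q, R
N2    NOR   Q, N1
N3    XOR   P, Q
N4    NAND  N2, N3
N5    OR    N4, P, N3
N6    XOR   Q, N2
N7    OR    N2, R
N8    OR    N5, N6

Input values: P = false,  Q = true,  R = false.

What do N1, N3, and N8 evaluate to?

N1 = true, N3 = true, N8 = true

N1 = Q XOR R = true XOR false = true
N2 = Q NOR N1 = true NOR true = false
N3 = P XOR Q = false XOR true = true
N4 = N2 NAND N3 = false NAND true = true
N5 = N4 OR P OR N3 = true OR false OR true = true
N6 = Q XOR N2 = true XOR false = true
N8 = N5 OR N6 = true OR true = true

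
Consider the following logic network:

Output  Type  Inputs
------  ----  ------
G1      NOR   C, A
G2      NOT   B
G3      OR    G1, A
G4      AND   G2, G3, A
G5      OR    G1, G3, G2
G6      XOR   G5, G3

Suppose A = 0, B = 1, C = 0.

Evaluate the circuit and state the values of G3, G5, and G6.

G3 = 1; G5 = 1; G6 = 0

G1 = C NOR A = 0 NOR 0 = 1
G2 = NOT B = NOT 1 = 0
G3 = G1 OR A = 1 OR 0 = 1
G5 = G1 OR G3 OR G2 = 1 OR 1 OR 0 = 1
G6 = G5 XOR G3 = 1 XOR 1 = 0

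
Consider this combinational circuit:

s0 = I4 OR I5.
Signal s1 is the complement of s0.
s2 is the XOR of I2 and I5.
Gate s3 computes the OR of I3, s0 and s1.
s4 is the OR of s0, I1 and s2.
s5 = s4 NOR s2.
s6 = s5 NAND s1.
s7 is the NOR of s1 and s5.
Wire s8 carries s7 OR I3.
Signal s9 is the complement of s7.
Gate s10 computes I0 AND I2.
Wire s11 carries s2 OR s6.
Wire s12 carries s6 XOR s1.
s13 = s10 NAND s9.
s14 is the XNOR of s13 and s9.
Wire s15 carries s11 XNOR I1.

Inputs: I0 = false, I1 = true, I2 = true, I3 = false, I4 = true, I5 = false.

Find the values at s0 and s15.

s0 = I4 OR I5 = true OR false = true
s1 = NOT s0 = NOT true = false
s2 = I2 XOR I5 = true XOR false = true
s4 = s0 OR I1 OR s2 = true OR true OR true = true
s5 = s4 NOR s2 = true NOR true = false
s6 = s5 NAND s1 = false NAND false = true
s11 = s2 OR s6 = true OR true = true
s15 = s11 XNOR I1 = true XNOR true = true

s0 = true, s15 = true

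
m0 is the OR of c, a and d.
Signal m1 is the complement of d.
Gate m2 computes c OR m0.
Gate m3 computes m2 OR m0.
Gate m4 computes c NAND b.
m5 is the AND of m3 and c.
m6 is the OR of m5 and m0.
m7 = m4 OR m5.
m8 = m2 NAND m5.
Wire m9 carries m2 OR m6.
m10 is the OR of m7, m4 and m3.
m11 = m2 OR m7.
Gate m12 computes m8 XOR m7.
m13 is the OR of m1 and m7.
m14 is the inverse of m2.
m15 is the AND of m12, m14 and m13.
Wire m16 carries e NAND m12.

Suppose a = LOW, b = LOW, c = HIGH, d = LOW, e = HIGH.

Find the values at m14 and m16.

m14 = LOW, m16 = LOW

m0 = c OR a OR d = HIGH OR LOW OR LOW = HIGH
m2 = c OR m0 = HIGH OR HIGH = HIGH
m3 = m2 OR m0 = HIGH OR HIGH = HIGH
m4 = c NAND b = HIGH NAND LOW = HIGH
m5 = m3 AND c = HIGH AND HIGH = HIGH
m7 = m4 OR m5 = HIGH OR HIGH = HIGH
m8 = m2 NAND m5 = HIGH NAND HIGH = LOW
m12 = m8 XOR m7 = LOW XOR HIGH = HIGH
m14 = NOT m2 = NOT HIGH = LOW
m16 = e NAND m12 = HIGH NAND HIGH = LOW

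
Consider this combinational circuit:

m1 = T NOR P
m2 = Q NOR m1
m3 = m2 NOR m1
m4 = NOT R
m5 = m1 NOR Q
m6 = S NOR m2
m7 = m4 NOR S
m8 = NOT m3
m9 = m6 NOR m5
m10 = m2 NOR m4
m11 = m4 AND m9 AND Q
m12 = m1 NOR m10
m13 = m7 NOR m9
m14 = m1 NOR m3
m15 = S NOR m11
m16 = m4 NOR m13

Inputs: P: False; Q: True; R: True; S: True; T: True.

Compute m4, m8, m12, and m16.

m1 = T NOR P = True NOR False = False
m2 = Q NOR m1 = True NOR False = False
m3 = m2 NOR m1 = False NOR False = True
m4 = NOT R = NOT True = False
m5 = m1 NOR Q = False NOR True = False
m6 = S NOR m2 = True NOR False = False
m7 = m4 NOR S = False NOR True = False
m8 = NOT m3 = NOT True = False
m9 = m6 NOR m5 = False NOR False = True
m10 = m2 NOR m4 = False NOR False = True
m12 = m1 NOR m10 = False NOR True = False
m13 = m7 NOR m9 = False NOR True = False
m16 = m4 NOR m13 = False NOR False = True

m4 = False  m8 = False  m12 = False  m16 = True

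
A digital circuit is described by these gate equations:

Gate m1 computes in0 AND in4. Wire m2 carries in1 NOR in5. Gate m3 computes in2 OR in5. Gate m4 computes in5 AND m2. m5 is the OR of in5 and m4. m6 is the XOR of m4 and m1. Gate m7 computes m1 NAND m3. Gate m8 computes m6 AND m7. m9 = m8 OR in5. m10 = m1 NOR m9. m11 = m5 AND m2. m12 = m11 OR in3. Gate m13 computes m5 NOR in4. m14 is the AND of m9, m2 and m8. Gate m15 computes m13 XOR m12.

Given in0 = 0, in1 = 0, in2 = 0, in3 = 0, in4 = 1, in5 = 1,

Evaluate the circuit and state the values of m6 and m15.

m1 = in0 AND in4 = 0 AND 1 = 0
m2 = in1 NOR in5 = 0 NOR 1 = 0
m4 = in5 AND m2 = 1 AND 0 = 0
m5 = in5 OR m4 = 1 OR 0 = 1
m6 = m4 XOR m1 = 0 XOR 0 = 0
m11 = m5 AND m2 = 1 AND 0 = 0
m12 = m11 OR in3 = 0 OR 0 = 0
m13 = m5 NOR in4 = 1 NOR 1 = 0
m15 = m13 XOR m12 = 0 XOR 0 = 0

m6 = 0  m15 = 0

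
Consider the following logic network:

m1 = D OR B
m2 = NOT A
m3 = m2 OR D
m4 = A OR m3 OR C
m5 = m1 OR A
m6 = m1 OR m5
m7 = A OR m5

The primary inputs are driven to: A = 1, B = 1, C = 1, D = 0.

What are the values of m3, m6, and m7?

m3 = 0, m6 = 1, m7 = 1

m1 = D OR B = 0 OR 1 = 1
m2 = NOT A = NOT 1 = 0
m3 = m2 OR D = 0 OR 0 = 0
m5 = m1 OR A = 1 OR 1 = 1
m6 = m1 OR m5 = 1 OR 1 = 1
m7 = A OR m5 = 1 OR 1 = 1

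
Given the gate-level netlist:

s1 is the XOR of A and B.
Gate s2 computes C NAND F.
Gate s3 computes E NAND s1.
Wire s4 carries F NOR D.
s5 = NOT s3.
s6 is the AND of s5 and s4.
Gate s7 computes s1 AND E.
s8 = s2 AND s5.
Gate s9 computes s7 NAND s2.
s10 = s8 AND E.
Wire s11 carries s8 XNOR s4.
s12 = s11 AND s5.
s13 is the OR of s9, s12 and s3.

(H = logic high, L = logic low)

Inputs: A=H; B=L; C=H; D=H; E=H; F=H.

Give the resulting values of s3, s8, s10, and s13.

s3 = L, s8 = L, s10 = L, s13 = H

s1 = A XOR B = H XOR L = H
s2 = C NAND F = H NAND H = L
s3 = E NAND s1 = H NAND H = L
s4 = F NOR D = H NOR H = L
s5 = NOT s3 = NOT L = H
s7 = s1 AND E = H AND H = H
s8 = s2 AND s5 = L AND H = L
s9 = s7 NAND s2 = H NAND L = H
s10 = s8 AND E = L AND H = L
s11 = s8 XNOR s4 = L XNOR L = H
s12 = s11 AND s5 = H AND H = H
s13 = s9 OR s12 OR s3 = H OR H OR L = H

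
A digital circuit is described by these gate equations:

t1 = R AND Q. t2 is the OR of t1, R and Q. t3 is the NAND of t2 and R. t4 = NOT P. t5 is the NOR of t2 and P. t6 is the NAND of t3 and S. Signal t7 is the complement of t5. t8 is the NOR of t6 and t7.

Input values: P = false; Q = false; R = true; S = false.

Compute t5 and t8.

t1 = R AND Q = true AND false = false
t2 = t1 OR R OR Q = false OR true OR false = true
t3 = t2 NAND R = true NAND true = false
t5 = t2 NOR P = true NOR false = false
t6 = t3 NAND S = false NAND false = true
t7 = NOT t5 = NOT false = true
t8 = t6 NOR t7 = true NOR true = false

t5 = false, t8 = false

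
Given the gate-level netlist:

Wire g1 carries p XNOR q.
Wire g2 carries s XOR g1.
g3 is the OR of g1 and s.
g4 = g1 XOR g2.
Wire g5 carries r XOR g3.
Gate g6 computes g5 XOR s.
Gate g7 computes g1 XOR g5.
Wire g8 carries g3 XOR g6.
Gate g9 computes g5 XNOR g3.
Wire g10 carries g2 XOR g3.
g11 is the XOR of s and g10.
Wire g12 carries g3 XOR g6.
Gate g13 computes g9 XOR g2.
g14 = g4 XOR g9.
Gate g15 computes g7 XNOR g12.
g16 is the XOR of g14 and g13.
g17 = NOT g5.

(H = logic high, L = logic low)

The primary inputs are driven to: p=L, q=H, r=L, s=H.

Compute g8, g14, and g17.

g1 = p XNOR q = L XNOR H = L
g2 = s XOR g1 = H XOR L = H
g3 = g1 OR s = L OR H = H
g4 = g1 XOR g2 = L XOR H = H
g5 = r XOR g3 = L XOR H = H
g6 = g5 XOR s = H XOR H = L
g8 = g3 XOR g6 = H XOR L = H
g9 = g5 XNOR g3 = H XNOR H = H
g14 = g4 XOR g9 = H XOR H = L
g17 = NOT g5 = NOT H = L

g8 = H, g14 = L, g17 = L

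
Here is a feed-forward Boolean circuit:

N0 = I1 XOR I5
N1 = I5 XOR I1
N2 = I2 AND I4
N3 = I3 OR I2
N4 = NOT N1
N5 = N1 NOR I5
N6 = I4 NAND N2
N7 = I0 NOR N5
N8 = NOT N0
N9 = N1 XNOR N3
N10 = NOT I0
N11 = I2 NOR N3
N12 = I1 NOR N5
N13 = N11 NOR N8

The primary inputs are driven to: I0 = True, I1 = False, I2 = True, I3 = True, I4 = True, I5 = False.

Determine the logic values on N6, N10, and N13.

N6 = False  N10 = False  N13 = False

N0 = I1 XOR I5 = False XOR False = False
N2 = I2 AND I4 = True AND True = True
N3 = I3 OR I2 = True OR True = True
N6 = I4 NAND N2 = True NAND True = False
N8 = NOT N0 = NOT False = True
N10 = NOT I0 = NOT True = False
N11 = I2 NOR N3 = True NOR True = False
N13 = N11 NOR N8 = False NOR True = False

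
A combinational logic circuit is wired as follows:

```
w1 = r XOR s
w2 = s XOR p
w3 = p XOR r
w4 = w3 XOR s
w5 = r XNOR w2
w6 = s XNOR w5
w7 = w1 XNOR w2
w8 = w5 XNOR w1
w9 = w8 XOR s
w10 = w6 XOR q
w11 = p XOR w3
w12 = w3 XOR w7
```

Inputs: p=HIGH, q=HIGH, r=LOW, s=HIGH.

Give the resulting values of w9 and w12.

w9 = LOW, w12 = HIGH

w1 = r XOR s = LOW XOR HIGH = HIGH
w2 = s XOR p = HIGH XOR HIGH = LOW
w3 = p XOR r = HIGH XOR LOW = HIGH
w5 = r XNOR w2 = LOW XNOR LOW = HIGH
w7 = w1 XNOR w2 = HIGH XNOR LOW = LOW
w8 = w5 XNOR w1 = HIGH XNOR HIGH = HIGH
w9 = w8 XOR s = HIGH XOR HIGH = LOW
w12 = w3 XOR w7 = HIGH XOR LOW = HIGH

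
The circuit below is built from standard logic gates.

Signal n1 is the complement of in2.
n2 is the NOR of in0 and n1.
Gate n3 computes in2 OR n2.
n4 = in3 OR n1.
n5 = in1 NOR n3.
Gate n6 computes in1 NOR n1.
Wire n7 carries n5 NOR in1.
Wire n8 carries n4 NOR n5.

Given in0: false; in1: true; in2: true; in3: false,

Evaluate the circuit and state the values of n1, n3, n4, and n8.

n1 = false  n3 = true  n4 = false  n8 = true

n1 = NOT in2 = NOT true = false
n2 = in0 NOR n1 = false NOR false = true
n3 = in2 OR n2 = true OR true = true
n4 = in3 OR n1 = false OR false = false
n5 = in1 NOR n3 = true NOR true = false
n8 = n4 NOR n5 = false NOR false = true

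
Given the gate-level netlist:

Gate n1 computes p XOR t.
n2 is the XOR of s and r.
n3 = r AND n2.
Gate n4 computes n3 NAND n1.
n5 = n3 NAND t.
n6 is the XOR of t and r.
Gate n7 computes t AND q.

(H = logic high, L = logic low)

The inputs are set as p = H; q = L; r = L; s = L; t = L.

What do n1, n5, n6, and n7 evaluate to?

n1 = H, n5 = H, n6 = L, n7 = L

n1 = p XOR t = H XOR L = H
n2 = s XOR r = L XOR L = L
n3 = r AND n2 = L AND L = L
n5 = n3 NAND t = L NAND L = H
n6 = t XOR r = L XOR L = L
n7 = t AND q = L AND L = L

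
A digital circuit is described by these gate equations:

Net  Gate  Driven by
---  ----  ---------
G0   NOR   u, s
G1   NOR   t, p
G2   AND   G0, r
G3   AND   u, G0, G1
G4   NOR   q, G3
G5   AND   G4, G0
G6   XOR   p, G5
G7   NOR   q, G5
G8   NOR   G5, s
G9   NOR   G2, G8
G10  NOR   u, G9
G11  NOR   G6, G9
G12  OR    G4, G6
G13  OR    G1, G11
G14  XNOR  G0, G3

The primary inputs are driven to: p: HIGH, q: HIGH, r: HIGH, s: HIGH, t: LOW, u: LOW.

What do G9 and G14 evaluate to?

G0 = u NOR s = LOW NOR HIGH = LOW
G1 = t NOR p = LOW NOR HIGH = LOW
G2 = G0 AND r = LOW AND HIGH = LOW
G3 = u AND G0 AND G1 = LOW AND LOW AND LOW = LOW
G4 = q NOR G3 = HIGH NOR LOW = LOW
G5 = G4 AND G0 = LOW AND LOW = LOW
G8 = G5 NOR s = LOW NOR HIGH = LOW
G9 = G2 NOR G8 = LOW NOR LOW = HIGH
G14 = G0 XNOR G3 = LOW XNOR LOW = HIGH

G9 = HIGH  G14 = HIGH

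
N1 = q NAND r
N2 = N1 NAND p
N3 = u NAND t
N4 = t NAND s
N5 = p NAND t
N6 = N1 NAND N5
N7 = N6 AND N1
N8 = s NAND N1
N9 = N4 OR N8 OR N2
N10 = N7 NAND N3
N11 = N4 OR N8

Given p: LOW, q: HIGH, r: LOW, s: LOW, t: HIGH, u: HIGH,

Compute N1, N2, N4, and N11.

N1 = HIGH  N2 = HIGH  N4 = HIGH  N11 = HIGH

N1 = q NAND r = HIGH NAND LOW = HIGH
N2 = N1 NAND p = HIGH NAND LOW = HIGH
N4 = t NAND s = HIGH NAND LOW = HIGH
N8 = s NAND N1 = LOW NAND HIGH = HIGH
N11 = N4 OR N8 = HIGH OR HIGH = HIGH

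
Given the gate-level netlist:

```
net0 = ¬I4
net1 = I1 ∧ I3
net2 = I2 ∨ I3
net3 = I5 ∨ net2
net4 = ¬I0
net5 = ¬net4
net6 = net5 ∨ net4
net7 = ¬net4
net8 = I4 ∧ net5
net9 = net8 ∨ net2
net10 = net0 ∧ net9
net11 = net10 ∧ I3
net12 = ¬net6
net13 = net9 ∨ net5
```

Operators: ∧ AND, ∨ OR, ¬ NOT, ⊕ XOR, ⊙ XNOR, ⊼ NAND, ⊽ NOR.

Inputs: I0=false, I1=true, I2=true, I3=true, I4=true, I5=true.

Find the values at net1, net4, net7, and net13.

net1 = true; net4 = true; net7 = false; net13 = true

net1 = I1 AND I3 = true AND true = true
net2 = I2 OR I3 = true OR true = true
net4 = NOT I0 = NOT false = true
net5 = NOT net4 = NOT true = false
net7 = NOT net4 = NOT true = false
net8 = I4 AND net5 = true AND false = false
net9 = net8 OR net2 = false OR true = true
net13 = net9 OR net5 = true OR false = true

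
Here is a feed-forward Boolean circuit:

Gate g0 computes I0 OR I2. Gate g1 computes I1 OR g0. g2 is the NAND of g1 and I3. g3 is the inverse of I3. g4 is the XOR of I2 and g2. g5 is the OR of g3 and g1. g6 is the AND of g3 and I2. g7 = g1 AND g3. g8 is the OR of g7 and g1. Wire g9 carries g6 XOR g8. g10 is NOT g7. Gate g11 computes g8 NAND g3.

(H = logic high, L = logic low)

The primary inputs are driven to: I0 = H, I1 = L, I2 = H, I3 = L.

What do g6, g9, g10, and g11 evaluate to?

g0 = I0 OR I2 = H OR H = H
g1 = I1 OR g0 = L OR H = H
g3 = NOT I3 = NOT L = H
g6 = g3 AND I2 = H AND H = H
g7 = g1 AND g3 = H AND H = H
g8 = g7 OR g1 = H OR H = H
g9 = g6 XOR g8 = H XOR H = L
g10 = NOT g7 = NOT H = L
g11 = g8 NAND g3 = H NAND H = L

g6 = H, g9 = L, g10 = L, g11 = L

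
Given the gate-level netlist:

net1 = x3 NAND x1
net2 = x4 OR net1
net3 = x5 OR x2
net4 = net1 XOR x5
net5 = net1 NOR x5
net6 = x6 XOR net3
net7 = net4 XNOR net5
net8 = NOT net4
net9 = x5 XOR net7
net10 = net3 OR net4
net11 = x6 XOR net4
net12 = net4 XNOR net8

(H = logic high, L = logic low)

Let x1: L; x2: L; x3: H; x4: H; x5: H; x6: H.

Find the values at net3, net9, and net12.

net1 = x3 NAND x1 = H NAND L = H
net3 = x5 OR x2 = H OR L = H
net4 = net1 XOR x5 = H XOR H = L
net5 = net1 NOR x5 = H NOR H = L
net7 = net4 XNOR net5 = L XNOR L = H
net8 = NOT net4 = NOT L = H
net9 = x5 XOR net7 = H XOR H = L
net12 = net4 XNOR net8 = L XNOR H = L

net3 = H  net9 = L  net12 = L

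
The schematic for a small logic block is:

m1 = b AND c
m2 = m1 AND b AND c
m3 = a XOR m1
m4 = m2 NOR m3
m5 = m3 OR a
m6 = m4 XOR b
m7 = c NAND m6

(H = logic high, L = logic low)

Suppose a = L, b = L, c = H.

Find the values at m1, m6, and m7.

m1 = L, m6 = H, m7 = L

m1 = b AND c = L AND H = L
m2 = m1 AND b AND c = L AND L AND H = L
m3 = a XOR m1 = L XOR L = L
m4 = m2 NOR m3 = L NOR L = H
m6 = m4 XOR b = H XOR L = H
m7 = c NAND m6 = H NAND H = L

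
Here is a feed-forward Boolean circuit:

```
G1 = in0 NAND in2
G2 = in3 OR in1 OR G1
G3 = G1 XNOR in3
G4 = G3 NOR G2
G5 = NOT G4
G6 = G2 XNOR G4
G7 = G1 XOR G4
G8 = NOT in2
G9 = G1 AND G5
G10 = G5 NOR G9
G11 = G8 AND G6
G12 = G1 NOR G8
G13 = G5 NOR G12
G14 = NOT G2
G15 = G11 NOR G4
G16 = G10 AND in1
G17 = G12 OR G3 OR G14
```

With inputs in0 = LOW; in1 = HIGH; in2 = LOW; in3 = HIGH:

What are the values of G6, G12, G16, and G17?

G6 = LOW  G12 = LOW  G16 = LOW  G17 = HIGH

G1 = in0 NAND in2 = LOW NAND LOW = HIGH
G2 = in3 OR in1 OR G1 = HIGH OR HIGH OR HIGH = HIGH
G3 = G1 XNOR in3 = HIGH XNOR HIGH = HIGH
G4 = G3 NOR G2 = HIGH NOR HIGH = LOW
G5 = NOT G4 = NOT LOW = HIGH
G6 = G2 XNOR G4 = HIGH XNOR LOW = LOW
G8 = NOT in2 = NOT LOW = HIGH
G9 = G1 AND G5 = HIGH AND HIGH = HIGH
G10 = G5 NOR G9 = HIGH NOR HIGH = LOW
G12 = G1 NOR G8 = HIGH NOR HIGH = LOW
G14 = NOT G2 = NOT HIGH = LOW
G16 = G10 AND in1 = LOW AND HIGH = LOW
G17 = G12 OR G3 OR G14 = LOW OR HIGH OR LOW = HIGH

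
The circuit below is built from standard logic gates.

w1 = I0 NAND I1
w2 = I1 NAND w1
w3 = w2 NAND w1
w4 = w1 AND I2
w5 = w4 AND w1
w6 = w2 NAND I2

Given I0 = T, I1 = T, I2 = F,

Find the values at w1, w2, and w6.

w1 = F  w2 = T  w6 = T

w1 = I0 NAND I1 = T NAND T = F
w2 = I1 NAND w1 = T NAND F = T
w6 = w2 NAND I2 = T NAND F = T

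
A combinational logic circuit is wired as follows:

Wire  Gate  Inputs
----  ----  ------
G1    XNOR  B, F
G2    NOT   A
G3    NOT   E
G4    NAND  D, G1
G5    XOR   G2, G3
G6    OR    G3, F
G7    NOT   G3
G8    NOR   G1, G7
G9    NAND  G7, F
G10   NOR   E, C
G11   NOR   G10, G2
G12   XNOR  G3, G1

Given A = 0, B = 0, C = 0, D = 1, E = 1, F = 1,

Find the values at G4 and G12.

G1 = B XNOR F = 0 XNOR 1 = 0
G3 = NOT E = NOT 1 = 0
G4 = D NAND G1 = 1 NAND 0 = 1
G12 = G3 XNOR G1 = 0 XNOR 0 = 1

G4 = 1, G12 = 1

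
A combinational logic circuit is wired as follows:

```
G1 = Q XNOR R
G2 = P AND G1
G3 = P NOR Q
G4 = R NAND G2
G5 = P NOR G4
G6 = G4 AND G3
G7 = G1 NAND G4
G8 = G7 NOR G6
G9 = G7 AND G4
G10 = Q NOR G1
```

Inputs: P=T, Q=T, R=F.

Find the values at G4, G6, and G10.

G1 = Q XNOR R = T XNOR F = F
G2 = P AND G1 = T AND F = F
G3 = P NOR Q = T NOR T = F
G4 = R NAND G2 = F NAND F = T
G6 = G4 AND G3 = T AND F = F
G10 = Q NOR G1 = T NOR F = F

G4 = T; G6 = F; G10 = F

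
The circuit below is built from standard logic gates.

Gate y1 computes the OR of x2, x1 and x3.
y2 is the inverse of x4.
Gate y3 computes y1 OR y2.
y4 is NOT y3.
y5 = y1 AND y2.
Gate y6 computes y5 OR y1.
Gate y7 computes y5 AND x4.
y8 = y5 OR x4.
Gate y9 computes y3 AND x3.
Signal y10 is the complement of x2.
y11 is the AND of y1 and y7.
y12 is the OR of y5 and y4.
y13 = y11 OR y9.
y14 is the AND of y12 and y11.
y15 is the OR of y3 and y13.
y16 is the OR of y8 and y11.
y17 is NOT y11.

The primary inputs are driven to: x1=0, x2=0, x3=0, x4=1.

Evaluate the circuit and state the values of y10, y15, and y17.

y1 = x2 OR x1 OR x3 = 0 OR 0 OR 0 = 0
y2 = NOT x4 = NOT 1 = 0
y3 = y1 OR y2 = 0 OR 0 = 0
y5 = y1 AND y2 = 0 AND 0 = 0
y7 = y5 AND x4 = 0 AND 1 = 0
y9 = y3 AND x3 = 0 AND 0 = 0
y10 = NOT x2 = NOT 0 = 1
y11 = y1 AND y7 = 0 AND 0 = 0
y13 = y11 OR y9 = 0 OR 0 = 0
y15 = y3 OR y13 = 0 OR 0 = 0
y17 = NOT y11 = NOT 0 = 1

y10 = 1; y15 = 0; y17 = 1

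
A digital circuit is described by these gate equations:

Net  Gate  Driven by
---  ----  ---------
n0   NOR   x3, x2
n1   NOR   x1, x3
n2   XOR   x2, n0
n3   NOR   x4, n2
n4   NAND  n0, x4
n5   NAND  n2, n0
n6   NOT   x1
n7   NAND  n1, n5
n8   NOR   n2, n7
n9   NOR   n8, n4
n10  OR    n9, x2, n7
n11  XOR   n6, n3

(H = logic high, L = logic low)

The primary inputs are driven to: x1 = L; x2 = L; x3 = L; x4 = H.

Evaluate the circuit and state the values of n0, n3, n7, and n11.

n0 = H, n3 = L, n7 = H, n11 = H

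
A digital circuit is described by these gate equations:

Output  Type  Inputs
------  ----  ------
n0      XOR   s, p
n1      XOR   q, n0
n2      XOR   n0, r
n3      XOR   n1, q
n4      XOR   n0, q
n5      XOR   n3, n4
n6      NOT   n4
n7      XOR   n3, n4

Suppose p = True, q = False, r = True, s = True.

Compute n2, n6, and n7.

n2 = True, n6 = True, n7 = False

n0 = s XOR p = True XOR True = False
n1 = q XOR n0 = False XOR False = False
n2 = n0 XOR r = False XOR True = True
n3 = n1 XOR q = False XOR False = False
n4 = n0 XOR q = False XOR False = False
n6 = NOT n4 = NOT False = True
n7 = n3 XOR n4 = False XOR False = False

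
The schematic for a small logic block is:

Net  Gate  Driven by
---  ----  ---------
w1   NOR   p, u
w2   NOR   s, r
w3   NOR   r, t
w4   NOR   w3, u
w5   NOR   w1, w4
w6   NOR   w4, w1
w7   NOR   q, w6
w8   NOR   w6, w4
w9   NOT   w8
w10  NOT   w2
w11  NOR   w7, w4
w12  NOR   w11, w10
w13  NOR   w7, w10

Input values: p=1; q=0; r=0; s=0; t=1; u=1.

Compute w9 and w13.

w9 = 1  w13 = 1

w1 = p NOR u = 1 NOR 1 = 0
w2 = s NOR r = 0 NOR 0 = 1
w3 = r NOR t = 0 NOR 1 = 0
w4 = w3 NOR u = 0 NOR 1 = 0
w6 = w4 NOR w1 = 0 NOR 0 = 1
w7 = q NOR w6 = 0 NOR 1 = 0
w8 = w6 NOR w4 = 1 NOR 0 = 0
w9 = NOT w8 = NOT 0 = 1
w10 = NOT w2 = NOT 1 = 0
w13 = w7 NOR w10 = 0 NOR 0 = 1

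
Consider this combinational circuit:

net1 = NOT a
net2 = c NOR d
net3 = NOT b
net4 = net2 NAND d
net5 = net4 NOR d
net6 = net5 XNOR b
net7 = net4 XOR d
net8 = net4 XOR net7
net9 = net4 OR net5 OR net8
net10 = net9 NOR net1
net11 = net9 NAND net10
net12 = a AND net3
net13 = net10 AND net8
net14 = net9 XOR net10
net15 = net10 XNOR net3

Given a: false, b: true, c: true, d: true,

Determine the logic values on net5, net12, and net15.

net5 = false, net12 = false, net15 = true

net1 = NOT a = NOT false = true
net2 = c NOR d = true NOR true = false
net3 = NOT b = NOT true = false
net4 = net2 NAND d = false NAND true = true
net5 = net4 NOR d = true NOR true = false
net7 = net4 XOR d = true XOR true = false
net8 = net4 XOR net7 = true XOR false = true
net9 = net4 OR net5 OR net8 = true OR false OR true = true
net10 = net9 NOR net1 = true NOR true = false
net12 = a AND net3 = false AND false = false
net15 = net10 XNOR net3 = false XNOR false = true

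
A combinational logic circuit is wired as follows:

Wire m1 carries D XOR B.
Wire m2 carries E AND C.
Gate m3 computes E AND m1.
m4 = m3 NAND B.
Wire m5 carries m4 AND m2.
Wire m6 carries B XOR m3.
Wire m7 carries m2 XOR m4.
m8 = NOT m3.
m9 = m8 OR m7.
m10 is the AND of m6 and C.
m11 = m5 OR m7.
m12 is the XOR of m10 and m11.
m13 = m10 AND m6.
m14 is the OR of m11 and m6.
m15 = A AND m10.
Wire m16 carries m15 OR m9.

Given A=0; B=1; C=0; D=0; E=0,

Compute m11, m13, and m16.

m1 = D XOR B = 0 XOR 1 = 1
m2 = E AND C = 0 AND 0 = 0
m3 = E AND m1 = 0 AND 1 = 0
m4 = m3 NAND B = 0 NAND 1 = 1
m5 = m4 AND m2 = 1 AND 0 = 0
m6 = B XOR m3 = 1 XOR 0 = 1
m7 = m2 XOR m4 = 0 XOR 1 = 1
m8 = NOT m3 = NOT 0 = 1
m9 = m8 OR m7 = 1 OR 1 = 1
m10 = m6 AND C = 1 AND 0 = 0
m11 = m5 OR m7 = 0 OR 1 = 1
m13 = m10 AND m6 = 0 AND 1 = 0
m15 = A AND m10 = 0 AND 0 = 0
m16 = m15 OR m9 = 0 OR 1 = 1

m11 = 1  m13 = 0  m16 = 1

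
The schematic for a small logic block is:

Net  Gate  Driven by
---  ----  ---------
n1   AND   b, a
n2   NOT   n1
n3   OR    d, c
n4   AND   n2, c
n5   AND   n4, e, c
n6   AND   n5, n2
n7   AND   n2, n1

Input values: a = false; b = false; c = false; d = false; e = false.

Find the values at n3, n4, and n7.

n3 = false  n4 = false  n7 = false

n1 = b AND a = false AND false = false
n2 = NOT n1 = NOT false = true
n3 = d OR c = false OR false = false
n4 = n2 AND c = true AND false = false
n7 = n2 AND n1 = true AND false = false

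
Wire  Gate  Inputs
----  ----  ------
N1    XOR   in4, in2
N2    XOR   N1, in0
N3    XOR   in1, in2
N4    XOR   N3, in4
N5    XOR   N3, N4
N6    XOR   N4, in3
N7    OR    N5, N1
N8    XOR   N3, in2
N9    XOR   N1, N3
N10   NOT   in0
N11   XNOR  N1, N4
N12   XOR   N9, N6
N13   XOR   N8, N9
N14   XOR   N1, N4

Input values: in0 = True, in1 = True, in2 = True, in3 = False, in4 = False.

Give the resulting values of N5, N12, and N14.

N1 = in4 XOR in2 = False XOR True = True
N3 = in1 XOR in2 = True XOR True = False
N4 = N3 XOR in4 = False XOR False = False
N5 = N3 XOR N4 = False XOR False = False
N6 = N4 XOR in3 = False XOR False = False
N9 = N1 XOR N3 = True XOR False = True
N12 = N9 XOR N6 = True XOR False = True
N14 = N1 XOR N4 = True XOR False = True

N5 = False  N12 = True  N14 = True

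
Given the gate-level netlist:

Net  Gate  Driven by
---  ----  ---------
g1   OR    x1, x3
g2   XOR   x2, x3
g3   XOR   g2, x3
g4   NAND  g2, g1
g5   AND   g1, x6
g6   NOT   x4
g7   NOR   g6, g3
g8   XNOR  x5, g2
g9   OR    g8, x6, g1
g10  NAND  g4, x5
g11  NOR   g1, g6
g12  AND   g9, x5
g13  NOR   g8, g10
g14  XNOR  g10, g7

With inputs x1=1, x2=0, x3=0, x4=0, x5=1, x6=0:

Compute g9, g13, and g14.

g1 = x1 OR x3 = 1 OR 0 = 1
g2 = x2 XOR x3 = 0 XOR 0 = 0
g3 = g2 XOR x3 = 0 XOR 0 = 0
g4 = g2 NAND g1 = 0 NAND 1 = 1
g6 = NOT x4 = NOT 0 = 1
g7 = g6 NOR g3 = 1 NOR 0 = 0
g8 = x5 XNOR g2 = 1 XNOR 0 = 0
g9 = g8 OR x6 OR g1 = 0 OR 0 OR 1 = 1
g10 = g4 NAND x5 = 1 NAND 1 = 0
g13 = g8 NOR g10 = 0 NOR 0 = 1
g14 = g10 XNOR g7 = 0 XNOR 0 = 1

g9 = 1, g13 = 1, g14 = 1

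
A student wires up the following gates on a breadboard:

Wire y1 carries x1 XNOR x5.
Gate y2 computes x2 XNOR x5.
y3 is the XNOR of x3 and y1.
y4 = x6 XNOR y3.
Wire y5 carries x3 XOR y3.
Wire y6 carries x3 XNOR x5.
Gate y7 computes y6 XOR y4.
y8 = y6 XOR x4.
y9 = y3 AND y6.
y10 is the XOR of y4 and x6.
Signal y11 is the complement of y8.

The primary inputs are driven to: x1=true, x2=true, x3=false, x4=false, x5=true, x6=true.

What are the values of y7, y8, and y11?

y7 = false, y8 = false, y11 = true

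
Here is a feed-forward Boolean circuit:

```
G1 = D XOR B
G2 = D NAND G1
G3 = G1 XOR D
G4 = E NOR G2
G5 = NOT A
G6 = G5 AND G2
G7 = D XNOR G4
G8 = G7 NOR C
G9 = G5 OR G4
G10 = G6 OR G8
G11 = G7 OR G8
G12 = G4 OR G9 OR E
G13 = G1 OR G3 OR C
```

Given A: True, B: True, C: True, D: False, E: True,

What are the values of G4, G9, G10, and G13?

G1 = D XOR B = False XOR True = True
G2 = D NAND G1 = False NAND True = True
G3 = G1 XOR D = True XOR False = True
G4 = E NOR G2 = True NOR True = False
G5 = NOT A = NOT True = False
G6 = G5 AND G2 = False AND True = False
G7 = D XNOR G4 = False XNOR False = True
G8 = G7 NOR C = True NOR True = False
G9 = G5 OR G4 = False OR False = False
G10 = G6 OR G8 = False OR False = False
G13 = G1 OR G3 OR C = True OR True OR True = True

G4 = False, G9 = False, G10 = False, G13 = True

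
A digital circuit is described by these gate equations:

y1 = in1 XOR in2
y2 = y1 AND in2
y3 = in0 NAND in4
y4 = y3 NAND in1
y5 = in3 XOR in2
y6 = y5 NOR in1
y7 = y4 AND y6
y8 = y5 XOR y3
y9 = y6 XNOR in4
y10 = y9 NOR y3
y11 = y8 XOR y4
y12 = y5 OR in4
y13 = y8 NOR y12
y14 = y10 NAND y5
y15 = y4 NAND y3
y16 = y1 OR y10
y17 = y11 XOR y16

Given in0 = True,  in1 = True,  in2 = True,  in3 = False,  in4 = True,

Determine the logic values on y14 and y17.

y1 = in1 XOR in2 = True XOR True = False
y3 = in0 NAND in4 = True NAND True = False
y4 = y3 NAND in1 = False NAND True = True
y5 = in3 XOR in2 = False XOR True = True
y6 = y5 NOR in1 = True NOR True = False
y8 = y5 XOR y3 = True XOR False = True
y9 = y6 XNOR in4 = False XNOR True = False
y10 = y9 NOR y3 = False NOR False = True
y11 = y8 XOR y4 = True XOR True = False
y14 = y10 NAND y5 = True NAND True = False
y16 = y1 OR y10 = False OR True = True
y17 = y11 XOR y16 = False XOR True = True

y14 = False, y17 = True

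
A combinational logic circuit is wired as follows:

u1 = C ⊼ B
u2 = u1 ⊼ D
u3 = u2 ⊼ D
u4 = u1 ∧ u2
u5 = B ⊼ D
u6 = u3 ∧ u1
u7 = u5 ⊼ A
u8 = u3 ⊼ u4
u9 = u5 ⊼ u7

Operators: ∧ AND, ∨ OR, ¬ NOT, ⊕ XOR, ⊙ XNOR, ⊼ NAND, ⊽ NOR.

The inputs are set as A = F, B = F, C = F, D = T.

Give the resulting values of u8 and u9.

u1 = C NAND B = F NAND F = T
u2 = u1 NAND D = T NAND T = F
u3 = u2 NAND D = F NAND T = T
u4 = u1 AND u2 = T AND F = F
u5 = B NAND D = F NAND T = T
u7 = u5 NAND A = T NAND F = T
u8 = u3 NAND u4 = T NAND F = T
u9 = u5 NAND u7 = T NAND T = F

u8 = T  u9 = F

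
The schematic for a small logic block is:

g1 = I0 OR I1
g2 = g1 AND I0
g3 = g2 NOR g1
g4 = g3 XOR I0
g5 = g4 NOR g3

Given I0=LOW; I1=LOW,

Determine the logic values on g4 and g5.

g1 = I0 OR I1 = LOW OR LOW = LOW
g2 = g1 AND I0 = LOW AND LOW = LOW
g3 = g2 NOR g1 = LOW NOR LOW = HIGH
g4 = g3 XOR I0 = HIGH XOR LOW = HIGH
g5 = g4 NOR g3 = HIGH NOR HIGH = LOW

g4 = HIGH  g5 = LOW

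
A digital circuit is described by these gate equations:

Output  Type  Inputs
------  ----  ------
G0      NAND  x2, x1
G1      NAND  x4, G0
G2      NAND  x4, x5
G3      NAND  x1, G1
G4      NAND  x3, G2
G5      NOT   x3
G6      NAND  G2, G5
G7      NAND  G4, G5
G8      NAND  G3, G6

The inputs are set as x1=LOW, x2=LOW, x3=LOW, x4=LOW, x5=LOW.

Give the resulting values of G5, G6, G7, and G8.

G5 = HIGH, G6 = LOW, G7 = LOW, G8 = HIGH

G0 = x2 NAND x1 = LOW NAND LOW = HIGH
G1 = x4 NAND G0 = LOW NAND HIGH = HIGH
G2 = x4 NAND x5 = LOW NAND LOW = HIGH
G3 = x1 NAND G1 = LOW NAND HIGH = HIGH
G4 = x3 NAND G2 = LOW NAND HIGH = HIGH
G5 = NOT x3 = NOT LOW = HIGH
G6 = G2 NAND G5 = HIGH NAND HIGH = LOW
G7 = G4 NAND G5 = HIGH NAND HIGH = LOW
G8 = G3 NAND G6 = HIGH NAND LOW = HIGH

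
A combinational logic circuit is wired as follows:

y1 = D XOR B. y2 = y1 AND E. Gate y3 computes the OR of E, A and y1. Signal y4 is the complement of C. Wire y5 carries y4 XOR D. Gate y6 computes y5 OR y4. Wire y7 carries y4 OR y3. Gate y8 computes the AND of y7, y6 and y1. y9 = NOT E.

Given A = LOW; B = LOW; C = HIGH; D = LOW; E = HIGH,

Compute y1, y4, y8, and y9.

y1 = D XOR B = LOW XOR LOW = LOW
y3 = E OR A OR y1 = HIGH OR LOW OR LOW = HIGH
y4 = NOT C = NOT HIGH = LOW
y5 = y4 XOR D = LOW XOR LOW = LOW
y6 = y5 OR y4 = LOW OR LOW = LOW
y7 = y4 OR y3 = LOW OR HIGH = HIGH
y8 = y7 AND y6 AND y1 = HIGH AND LOW AND LOW = LOW
y9 = NOT E = NOT HIGH = LOW

y1 = LOW; y4 = LOW; y8 = LOW; y9 = LOW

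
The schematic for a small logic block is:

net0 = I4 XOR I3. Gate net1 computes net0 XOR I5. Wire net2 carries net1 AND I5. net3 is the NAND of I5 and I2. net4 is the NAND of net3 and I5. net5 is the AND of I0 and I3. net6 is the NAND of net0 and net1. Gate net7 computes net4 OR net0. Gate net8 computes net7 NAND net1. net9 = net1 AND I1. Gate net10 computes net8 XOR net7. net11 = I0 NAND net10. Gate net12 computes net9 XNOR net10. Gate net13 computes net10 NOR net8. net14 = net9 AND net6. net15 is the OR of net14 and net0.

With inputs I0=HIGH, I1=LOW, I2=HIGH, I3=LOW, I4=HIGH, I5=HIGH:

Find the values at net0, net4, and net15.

net0 = HIGH, net4 = HIGH, net15 = HIGH

net0 = I4 XOR I3 = HIGH XOR LOW = HIGH
net1 = net0 XOR I5 = HIGH XOR HIGH = LOW
net3 = I5 NAND I2 = HIGH NAND HIGH = LOW
net4 = net3 NAND I5 = LOW NAND HIGH = HIGH
net6 = net0 NAND net1 = HIGH NAND LOW = HIGH
net9 = net1 AND I1 = LOW AND LOW = LOW
net14 = net9 AND net6 = LOW AND HIGH = LOW
net15 = net14 OR net0 = LOW OR HIGH = HIGH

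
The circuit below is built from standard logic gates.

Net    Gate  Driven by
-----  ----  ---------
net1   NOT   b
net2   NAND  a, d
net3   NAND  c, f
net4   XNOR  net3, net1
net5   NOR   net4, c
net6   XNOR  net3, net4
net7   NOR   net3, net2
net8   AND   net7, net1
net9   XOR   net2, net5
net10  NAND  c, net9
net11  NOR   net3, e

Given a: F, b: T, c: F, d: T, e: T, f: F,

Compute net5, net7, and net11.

net5 = T; net7 = F; net11 = F

net1 = NOT b = NOT T = F
net2 = a NAND d = F NAND T = T
net3 = c NAND f = F NAND F = T
net4 = net3 XNOR net1 = T XNOR F = F
net5 = net4 NOR c = F NOR F = T
net7 = net3 NOR net2 = T NOR T = F
net11 = net3 NOR e = T NOR T = F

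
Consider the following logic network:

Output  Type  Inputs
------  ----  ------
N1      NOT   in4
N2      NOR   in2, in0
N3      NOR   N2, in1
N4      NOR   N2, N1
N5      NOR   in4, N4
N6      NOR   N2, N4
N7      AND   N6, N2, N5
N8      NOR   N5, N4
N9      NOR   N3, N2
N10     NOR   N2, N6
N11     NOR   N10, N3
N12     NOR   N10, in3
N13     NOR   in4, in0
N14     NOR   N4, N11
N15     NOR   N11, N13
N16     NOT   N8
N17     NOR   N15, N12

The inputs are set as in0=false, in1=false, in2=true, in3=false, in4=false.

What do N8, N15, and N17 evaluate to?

N8 = false  N15 = false  N17 = false

N1 = NOT in4 = NOT false = true
N2 = in2 NOR in0 = true NOR false = false
N3 = N2 NOR in1 = false NOR false = true
N4 = N2 NOR N1 = false NOR true = false
N5 = in4 NOR N4 = false NOR false = true
N6 = N2 NOR N4 = false NOR false = true
N8 = N5 NOR N4 = true NOR false = false
N10 = N2 NOR N6 = false NOR true = false
N11 = N10 NOR N3 = false NOR true = false
N12 = N10 NOR in3 = false NOR false = true
N13 = in4 NOR in0 = false NOR false = true
N15 = N11 NOR N13 = false NOR true = false
N17 = N15 NOR N12 = false NOR true = false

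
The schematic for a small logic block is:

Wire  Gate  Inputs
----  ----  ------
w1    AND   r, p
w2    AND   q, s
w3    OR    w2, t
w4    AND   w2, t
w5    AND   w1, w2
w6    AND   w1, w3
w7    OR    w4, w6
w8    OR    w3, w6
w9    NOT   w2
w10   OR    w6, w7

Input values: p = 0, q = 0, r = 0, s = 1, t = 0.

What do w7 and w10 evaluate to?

w7 = 0; w10 = 0

w1 = r AND p = 0 AND 0 = 0
w2 = q AND s = 0 AND 1 = 0
w3 = w2 OR t = 0 OR 0 = 0
w4 = w2 AND t = 0 AND 0 = 0
w6 = w1 AND w3 = 0 AND 0 = 0
w7 = w4 OR w6 = 0 OR 0 = 0
w10 = w6 OR w7 = 0 OR 0 = 0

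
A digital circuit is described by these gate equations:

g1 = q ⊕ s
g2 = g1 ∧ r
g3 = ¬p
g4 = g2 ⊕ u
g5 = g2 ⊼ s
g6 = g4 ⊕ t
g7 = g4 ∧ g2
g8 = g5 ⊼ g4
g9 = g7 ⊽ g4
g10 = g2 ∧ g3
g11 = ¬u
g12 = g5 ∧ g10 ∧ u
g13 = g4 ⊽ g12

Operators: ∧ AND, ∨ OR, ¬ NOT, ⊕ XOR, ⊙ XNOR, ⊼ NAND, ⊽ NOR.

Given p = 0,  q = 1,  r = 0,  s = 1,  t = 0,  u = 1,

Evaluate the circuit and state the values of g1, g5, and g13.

g1 = 0; g5 = 1; g13 = 0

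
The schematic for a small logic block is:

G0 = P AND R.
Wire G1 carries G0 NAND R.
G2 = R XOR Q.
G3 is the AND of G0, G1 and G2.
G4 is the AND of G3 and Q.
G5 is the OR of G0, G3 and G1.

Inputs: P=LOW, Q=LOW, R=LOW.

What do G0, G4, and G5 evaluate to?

G0 = LOW, G4 = LOW, G5 = HIGH

G0 = P AND R = LOW AND LOW = LOW
G1 = G0 NAND R = LOW NAND LOW = HIGH
G2 = R XOR Q = LOW XOR LOW = LOW
G3 = G0 AND G1 AND G2 = LOW AND HIGH AND LOW = LOW
G4 = G3 AND Q = LOW AND LOW = LOW
G5 = G0 OR G3 OR G1 = LOW OR LOW OR HIGH = HIGH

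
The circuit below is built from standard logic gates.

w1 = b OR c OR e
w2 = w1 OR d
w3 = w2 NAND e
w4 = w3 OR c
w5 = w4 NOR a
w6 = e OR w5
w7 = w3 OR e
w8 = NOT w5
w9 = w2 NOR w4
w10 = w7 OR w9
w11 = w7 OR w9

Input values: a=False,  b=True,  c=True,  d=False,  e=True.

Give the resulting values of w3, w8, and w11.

w3 = False; w8 = True; w11 = True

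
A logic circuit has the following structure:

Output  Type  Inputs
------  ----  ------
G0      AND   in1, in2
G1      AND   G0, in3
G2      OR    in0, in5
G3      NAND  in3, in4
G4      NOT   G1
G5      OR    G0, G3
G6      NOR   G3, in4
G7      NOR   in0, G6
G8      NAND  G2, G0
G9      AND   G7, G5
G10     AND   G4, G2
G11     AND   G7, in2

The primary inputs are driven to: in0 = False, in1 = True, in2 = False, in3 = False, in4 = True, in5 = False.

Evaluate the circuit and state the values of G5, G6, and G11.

G5 = True; G6 = False; G11 = False

G0 = in1 AND in2 = True AND False = False
G3 = in3 NAND in4 = False NAND True = True
G5 = G0 OR G3 = False OR True = True
G6 = G3 NOR in4 = True NOR True = False
G7 = in0 NOR G6 = False NOR False = True
G11 = G7 AND in2 = True AND False = False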